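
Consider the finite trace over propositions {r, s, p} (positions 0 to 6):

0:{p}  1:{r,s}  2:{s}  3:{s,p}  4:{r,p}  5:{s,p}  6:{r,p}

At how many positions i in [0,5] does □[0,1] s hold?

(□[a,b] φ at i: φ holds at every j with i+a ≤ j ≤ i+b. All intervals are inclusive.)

2

Evaluate at each i in [0,5]:
  i=0: ✗ (fails at j=0)
  i=1: ✓ (all of [1,2])
  i=2: ✓ (all of [2,3])
  i=3: ✗ (fails at j=4)
  i=4: ✗ (fails at j=4)
  i=5: ✗ (fails at j=6)
Positions where it holds: {1, 2} → 2.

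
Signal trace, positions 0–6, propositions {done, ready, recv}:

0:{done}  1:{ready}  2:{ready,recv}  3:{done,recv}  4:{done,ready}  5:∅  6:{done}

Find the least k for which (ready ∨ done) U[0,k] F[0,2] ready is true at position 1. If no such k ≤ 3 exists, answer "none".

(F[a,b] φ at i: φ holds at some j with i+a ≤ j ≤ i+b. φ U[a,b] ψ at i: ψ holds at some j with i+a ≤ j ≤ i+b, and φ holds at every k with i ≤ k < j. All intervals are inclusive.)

0

Need earliest j ≥ 1 with F[0,2] ready, and (ready ∨ done) at every k in [1,j-1].
  j=1: rhs holds (empty prefix). k = 0.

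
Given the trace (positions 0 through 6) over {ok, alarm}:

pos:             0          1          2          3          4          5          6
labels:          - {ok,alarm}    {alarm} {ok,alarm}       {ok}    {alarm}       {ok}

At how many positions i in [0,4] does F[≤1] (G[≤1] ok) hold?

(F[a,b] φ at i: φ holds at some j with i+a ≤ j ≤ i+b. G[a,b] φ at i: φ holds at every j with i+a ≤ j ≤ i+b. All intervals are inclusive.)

Evaluate at each i in [0,4]:
  i=0: ✗ (none in [0,1])
  i=1: ✗ (none in [1,2])
  i=2: ✓ (witness j=3)
  i=3: ✓ (witness j=3)
  i=4: ✗ (none in [4,5])
Positions where it holds: {2, 3} → 2.

2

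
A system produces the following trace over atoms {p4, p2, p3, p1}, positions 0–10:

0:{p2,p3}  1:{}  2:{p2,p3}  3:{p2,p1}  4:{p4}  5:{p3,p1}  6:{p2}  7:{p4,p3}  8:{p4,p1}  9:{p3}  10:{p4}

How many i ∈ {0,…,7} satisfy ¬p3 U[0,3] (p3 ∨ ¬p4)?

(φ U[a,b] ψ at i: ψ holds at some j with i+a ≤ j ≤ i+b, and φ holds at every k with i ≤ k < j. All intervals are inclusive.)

Evaluate at each i in [0,7]:
  i=0: ✓ (rhs at j=0)
  i=1: ✓ (rhs at j=1)
  i=2: ✓ (rhs at j=2)
  i=3: ✓ (rhs at j=3)
  i=4: ✓ (rhs at j=5; lhs holds on [4,4])
  i=5: ✓ (rhs at j=5)
  i=6: ✓ (rhs at j=6)
  i=7: ✓ (rhs at j=7)
Positions where it holds: {0, 1, 2, 3, 4, 5, 6, 7} → 8.

8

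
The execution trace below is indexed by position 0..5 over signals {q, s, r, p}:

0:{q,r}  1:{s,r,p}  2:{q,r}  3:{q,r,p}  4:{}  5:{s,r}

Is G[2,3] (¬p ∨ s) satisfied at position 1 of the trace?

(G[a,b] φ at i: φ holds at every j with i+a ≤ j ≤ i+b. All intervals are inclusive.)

Check (¬p ∨ s) at every j in [3,4]:
  j=3: false
  j=4: true
Fails at j=3 → formula fails.

Does not hold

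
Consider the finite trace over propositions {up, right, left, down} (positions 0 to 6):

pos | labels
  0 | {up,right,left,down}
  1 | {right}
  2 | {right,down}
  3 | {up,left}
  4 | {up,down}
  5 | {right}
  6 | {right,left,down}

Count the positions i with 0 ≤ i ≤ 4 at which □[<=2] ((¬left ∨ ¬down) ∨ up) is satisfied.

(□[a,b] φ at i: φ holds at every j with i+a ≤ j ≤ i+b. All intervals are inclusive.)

Evaluate at each i in [0,4]:
  i=0: ✓ (all of [0,2])
  i=1: ✓ (all of [1,3])
  i=2: ✓ (all of [2,4])
  i=3: ✓ (all of [3,5])
  i=4: ✗ (fails at j=6)
Positions where it holds: {0, 1, 2, 3} → 4.

4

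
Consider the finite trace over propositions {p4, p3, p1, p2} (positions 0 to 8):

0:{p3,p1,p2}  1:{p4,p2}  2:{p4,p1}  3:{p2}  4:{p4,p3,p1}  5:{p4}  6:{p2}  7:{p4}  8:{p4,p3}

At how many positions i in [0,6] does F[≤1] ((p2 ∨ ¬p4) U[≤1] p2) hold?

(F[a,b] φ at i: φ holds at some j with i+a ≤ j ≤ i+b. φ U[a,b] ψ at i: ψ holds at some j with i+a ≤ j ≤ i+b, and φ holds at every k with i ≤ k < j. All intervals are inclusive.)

Evaluate at each i in [0,6]:
  i=0: ✓ (witness j=0)
  i=1: ✓ (witness j=1)
  i=2: ✓ (witness j=3)
  i=3: ✓ (witness j=3)
  i=4: ✗ (none in [4,5])
  i=5: ✓ (witness j=6)
  i=6: ✓ (witness j=6)
Positions where it holds: {0, 1, 2, 3, 5, 6} → 6.

6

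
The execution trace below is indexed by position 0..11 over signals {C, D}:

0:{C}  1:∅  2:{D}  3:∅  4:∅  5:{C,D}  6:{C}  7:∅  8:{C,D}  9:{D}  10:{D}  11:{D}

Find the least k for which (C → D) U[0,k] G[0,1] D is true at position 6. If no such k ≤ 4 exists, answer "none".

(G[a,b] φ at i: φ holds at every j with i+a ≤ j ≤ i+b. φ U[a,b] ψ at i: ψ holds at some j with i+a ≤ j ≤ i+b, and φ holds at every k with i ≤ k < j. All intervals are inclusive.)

none

Need earliest j ≥ 6 with G[0,1] D, and (C → D) at every k in [6,j-1].
  j=6: rhs fails.
  j=7: rhs fails.
  j=8: rhs holds but lhs fails at k=6.
  j=9: rhs holds but lhs fails at k=6.
  j=10: rhs holds but lhs fails at k=6.
No witness within the range → none.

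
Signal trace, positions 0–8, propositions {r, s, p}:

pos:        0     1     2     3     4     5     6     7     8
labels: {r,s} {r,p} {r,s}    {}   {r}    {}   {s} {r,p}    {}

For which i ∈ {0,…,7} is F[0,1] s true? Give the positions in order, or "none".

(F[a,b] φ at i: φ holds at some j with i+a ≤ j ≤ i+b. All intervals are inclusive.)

Evaluate at each i in [0,7]:
  i=0: ✓ (witness j=0)
  i=1: ✓ (witness j=2)
  i=2: ✓ (witness j=2)
  i=3: ✗ (none in [3,4])
  i=4: ✗ (none in [4,5])
  i=5: ✓ (witness j=6)
  i=6: ✓ (witness j=6)
  i=7: ✗ (none in [7,8])

0, 1, 2, 5, 6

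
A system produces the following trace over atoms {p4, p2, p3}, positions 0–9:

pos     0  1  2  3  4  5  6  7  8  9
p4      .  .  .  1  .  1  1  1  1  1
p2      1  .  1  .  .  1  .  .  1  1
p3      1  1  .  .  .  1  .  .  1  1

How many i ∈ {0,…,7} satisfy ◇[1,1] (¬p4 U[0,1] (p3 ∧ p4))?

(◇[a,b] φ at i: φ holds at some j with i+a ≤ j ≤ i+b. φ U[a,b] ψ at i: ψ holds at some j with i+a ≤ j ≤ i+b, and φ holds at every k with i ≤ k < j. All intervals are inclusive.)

Evaluate at each i in [0,7]:
  i=0: ✗ (none in [1,1])
  i=1: ✗ (none in [2,2])
  i=2: ✗ (none in [3,3])
  i=3: ✓ (witness j=4)
  i=4: ✓ (witness j=5)
  i=5: ✗ (none in [6,6])
  i=6: ✗ (none in [7,7])
  i=7: ✓ (witness j=8)
Positions where it holds: {3, 4, 7} → 3.

3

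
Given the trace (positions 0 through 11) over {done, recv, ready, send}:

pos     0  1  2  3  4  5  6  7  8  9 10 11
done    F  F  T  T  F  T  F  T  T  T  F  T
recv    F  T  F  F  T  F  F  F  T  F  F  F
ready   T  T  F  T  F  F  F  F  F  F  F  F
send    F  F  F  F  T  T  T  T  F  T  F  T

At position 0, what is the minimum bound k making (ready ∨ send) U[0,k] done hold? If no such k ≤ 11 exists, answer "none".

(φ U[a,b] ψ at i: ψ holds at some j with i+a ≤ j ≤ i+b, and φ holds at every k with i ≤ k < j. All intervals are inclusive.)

2

Need earliest j ≥ 0 with done, and (ready ∨ send) at every k in [0,j-1].
  j=0: rhs fails.
  j=1: rhs fails.
  j=2: rhs holds; lhs holds on [0,1]. k = 2.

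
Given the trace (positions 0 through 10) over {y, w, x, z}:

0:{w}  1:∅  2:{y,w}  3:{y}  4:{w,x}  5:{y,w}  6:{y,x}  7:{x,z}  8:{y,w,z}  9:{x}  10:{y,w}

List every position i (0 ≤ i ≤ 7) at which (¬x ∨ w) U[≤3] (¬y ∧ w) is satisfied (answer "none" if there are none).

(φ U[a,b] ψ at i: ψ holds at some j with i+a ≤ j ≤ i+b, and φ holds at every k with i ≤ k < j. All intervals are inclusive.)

Evaluate at each i in [0,7]:
  i=0: ✓ (rhs at j=0)
  i=1: ✓ (rhs at j=4; lhs holds on [1,3])
  i=2: ✓ (rhs at j=4; lhs holds on [2,3])
  i=3: ✓ (rhs at j=4; lhs holds on [3,3])
  i=4: ✓ (rhs at j=4)
  i=5: ✗ (no rhs in [5,8])
  i=6: ✗ (no rhs in [6,9])
  i=7: ✗ (no rhs in [7,10])

0, 1, 2, 3, 4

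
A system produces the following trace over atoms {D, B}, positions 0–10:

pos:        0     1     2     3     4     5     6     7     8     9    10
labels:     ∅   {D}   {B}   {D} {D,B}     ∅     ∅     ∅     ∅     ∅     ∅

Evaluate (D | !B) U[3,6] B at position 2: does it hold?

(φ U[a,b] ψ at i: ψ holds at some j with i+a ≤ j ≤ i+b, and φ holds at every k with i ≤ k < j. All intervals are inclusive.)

Does not hold

Need some j in [5,8] with B, and (D | !B) at every k in [2,j-1].
  j=5: B false.
  j=6: B false.
  j=7: B false.
  j=8: B false.
No j in the window works → until fails.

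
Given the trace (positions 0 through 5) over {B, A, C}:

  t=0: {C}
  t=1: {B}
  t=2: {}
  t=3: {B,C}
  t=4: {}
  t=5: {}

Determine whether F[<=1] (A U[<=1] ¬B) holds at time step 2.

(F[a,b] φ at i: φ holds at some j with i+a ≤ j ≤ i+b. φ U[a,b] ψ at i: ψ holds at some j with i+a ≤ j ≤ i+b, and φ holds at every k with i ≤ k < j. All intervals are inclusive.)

Holds

Check (A U[<=1] ¬B) at each j in [2,3]:
  j=2: holds
  j=3: fails
Found at j=2 → formula holds.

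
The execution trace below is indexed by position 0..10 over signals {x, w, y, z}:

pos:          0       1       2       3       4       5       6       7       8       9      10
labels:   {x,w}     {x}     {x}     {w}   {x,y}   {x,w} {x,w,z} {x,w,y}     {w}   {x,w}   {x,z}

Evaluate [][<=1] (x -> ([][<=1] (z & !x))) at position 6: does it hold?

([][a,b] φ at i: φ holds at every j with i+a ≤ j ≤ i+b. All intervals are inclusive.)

Check (x -> ([][<=1] (z & !x))) at every j in [6,7]:
  j=6: antecedent true; consequent fails at 6 → ✗
  j=7: antecedent true; consequent fails at 7 → ✗
Fails at j=6 → formula fails.

False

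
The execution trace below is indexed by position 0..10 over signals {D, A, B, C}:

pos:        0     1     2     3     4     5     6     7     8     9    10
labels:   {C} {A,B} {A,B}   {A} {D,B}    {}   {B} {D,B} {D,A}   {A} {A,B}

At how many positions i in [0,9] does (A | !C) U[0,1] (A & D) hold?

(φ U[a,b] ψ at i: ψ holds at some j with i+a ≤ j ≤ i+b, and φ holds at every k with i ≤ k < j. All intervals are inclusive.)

Evaluate at each i in [0,9]:
  i=0: ✗ (no rhs in [0,1])
  i=1: ✗ (no rhs in [1,2])
  i=2: ✗ (no rhs in [2,3])
  i=3: ✗ (no rhs in [3,4])
  i=4: ✗ (no rhs in [4,5])
  i=5: ✗ (no rhs in [5,6])
  i=6: ✗ (no rhs in [6,7])
  i=7: ✓ (rhs at j=8; lhs holds on [7,7])
  i=8: ✓ (rhs at j=8)
  i=9: ✗ (no rhs in [9,10])
Positions where it holds: {7, 8} → 2.

2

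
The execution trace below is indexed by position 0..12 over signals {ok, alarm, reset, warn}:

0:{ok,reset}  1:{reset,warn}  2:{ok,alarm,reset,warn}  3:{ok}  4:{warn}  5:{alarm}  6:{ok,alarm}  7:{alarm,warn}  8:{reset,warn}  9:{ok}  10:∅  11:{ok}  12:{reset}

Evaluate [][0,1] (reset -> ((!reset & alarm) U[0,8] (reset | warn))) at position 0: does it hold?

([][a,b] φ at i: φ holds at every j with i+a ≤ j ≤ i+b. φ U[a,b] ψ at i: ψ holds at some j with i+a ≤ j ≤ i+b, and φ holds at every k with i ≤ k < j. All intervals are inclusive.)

Check (reset -> ((!reset & alarm) U[0,8] (reset | warn))) at every j in [0,1]:
  j=0: antecedent true; consequent holds → ✓
  j=1: antecedent true; consequent holds → ✓
All positions satisfy it → formula holds.

Holds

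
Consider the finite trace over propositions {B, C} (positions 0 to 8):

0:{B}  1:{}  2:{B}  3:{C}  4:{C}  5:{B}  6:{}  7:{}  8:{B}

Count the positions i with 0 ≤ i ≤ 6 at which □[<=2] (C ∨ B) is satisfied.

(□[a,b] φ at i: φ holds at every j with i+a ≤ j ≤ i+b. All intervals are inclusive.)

2

Evaluate at each i in [0,6]:
  i=0: ✗ (fails at j=1)
  i=1: ✗ (fails at j=1)
  i=2: ✓ (all of [2,4])
  i=3: ✓ (all of [3,5])
  i=4: ✗ (fails at j=6)
  i=5: ✗ (fails at j=6)
  i=6: ✗ (fails at j=6)
Positions where it holds: {2, 3} → 2.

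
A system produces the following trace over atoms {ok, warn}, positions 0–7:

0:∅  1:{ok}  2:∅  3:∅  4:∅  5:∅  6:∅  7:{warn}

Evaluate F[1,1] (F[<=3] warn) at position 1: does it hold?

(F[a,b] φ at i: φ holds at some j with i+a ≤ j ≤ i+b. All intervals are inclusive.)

False

Check F[<=3] warn at each j in [2,2]:
  j=2: fails (none in [2,5])
No position in the window satisfies it → formula fails.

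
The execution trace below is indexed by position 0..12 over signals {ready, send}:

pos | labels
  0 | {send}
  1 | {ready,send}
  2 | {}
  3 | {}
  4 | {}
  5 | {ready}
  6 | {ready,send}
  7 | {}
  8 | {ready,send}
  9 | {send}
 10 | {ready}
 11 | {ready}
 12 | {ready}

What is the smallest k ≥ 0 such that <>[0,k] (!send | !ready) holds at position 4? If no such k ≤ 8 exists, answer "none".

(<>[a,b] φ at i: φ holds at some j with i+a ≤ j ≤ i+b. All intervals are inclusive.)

0

Scan j = 4,5,… for (!send | !ready):
  j=4: holds
First hit at j=4, so smallest k = 4-4 = 0.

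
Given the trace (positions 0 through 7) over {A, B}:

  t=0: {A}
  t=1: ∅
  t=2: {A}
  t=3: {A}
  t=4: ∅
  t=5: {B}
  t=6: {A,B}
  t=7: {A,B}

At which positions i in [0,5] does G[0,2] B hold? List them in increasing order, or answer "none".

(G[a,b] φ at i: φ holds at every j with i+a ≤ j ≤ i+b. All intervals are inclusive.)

Evaluate at each i in [0,5]:
  i=0: ✗ (fails at j=0)
  i=1: ✗ (fails at j=1)
  i=2: ✗ (fails at j=2)
  i=3: ✗ (fails at j=3)
  i=4: ✗ (fails at j=4)
  i=5: ✓ (all of [5,7])

5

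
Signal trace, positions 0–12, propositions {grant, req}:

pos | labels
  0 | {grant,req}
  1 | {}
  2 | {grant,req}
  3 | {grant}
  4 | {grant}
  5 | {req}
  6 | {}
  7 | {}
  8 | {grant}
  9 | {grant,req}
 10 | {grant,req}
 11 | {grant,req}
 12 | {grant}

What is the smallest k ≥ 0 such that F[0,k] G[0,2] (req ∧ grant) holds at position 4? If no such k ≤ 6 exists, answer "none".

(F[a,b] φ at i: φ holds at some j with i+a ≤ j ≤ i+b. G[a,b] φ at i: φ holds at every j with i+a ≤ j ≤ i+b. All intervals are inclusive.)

5

Scan j = 4,5,… for G[0,2] (req ∧ grant):
  j=4: fails
  j=5: fails
  j=6: fails
  j=7: fails
  j=8: fails
  j=9: holds
First hit at j=9, so smallest k = 9-4 = 5.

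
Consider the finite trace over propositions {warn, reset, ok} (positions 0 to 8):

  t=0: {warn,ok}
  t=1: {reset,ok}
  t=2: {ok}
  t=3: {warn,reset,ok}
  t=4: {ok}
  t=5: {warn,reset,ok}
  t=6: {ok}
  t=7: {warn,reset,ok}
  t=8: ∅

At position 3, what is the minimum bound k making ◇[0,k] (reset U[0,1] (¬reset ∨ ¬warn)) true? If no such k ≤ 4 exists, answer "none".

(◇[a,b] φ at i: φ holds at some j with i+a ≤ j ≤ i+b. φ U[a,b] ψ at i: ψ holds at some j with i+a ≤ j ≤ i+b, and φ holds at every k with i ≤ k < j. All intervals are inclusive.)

Scan j = 3,4,… for (reset U[0,1] (¬reset ∨ ¬warn)):
  j=3: holds
First hit at j=3, so smallest k = 3-3 = 0.

0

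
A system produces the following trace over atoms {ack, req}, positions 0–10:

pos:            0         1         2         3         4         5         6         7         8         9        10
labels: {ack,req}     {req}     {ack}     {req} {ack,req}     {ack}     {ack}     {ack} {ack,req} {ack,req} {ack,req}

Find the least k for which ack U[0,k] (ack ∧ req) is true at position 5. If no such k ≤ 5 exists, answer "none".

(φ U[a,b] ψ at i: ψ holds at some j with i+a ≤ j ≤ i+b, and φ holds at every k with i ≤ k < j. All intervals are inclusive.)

Need earliest j ≥ 5 with (ack ∧ req), and ack at every k in [5,j-1].
  j=5: rhs fails.
  j=6: rhs fails.
  j=7: rhs fails.
  j=8: rhs holds; lhs holds on [5,7]. k = 3.

3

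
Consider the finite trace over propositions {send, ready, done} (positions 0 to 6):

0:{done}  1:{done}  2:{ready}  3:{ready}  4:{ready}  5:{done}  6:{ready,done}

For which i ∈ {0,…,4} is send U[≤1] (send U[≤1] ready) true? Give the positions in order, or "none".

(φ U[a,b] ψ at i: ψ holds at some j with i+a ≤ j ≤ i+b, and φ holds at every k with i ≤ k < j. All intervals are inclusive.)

2, 3, 4

Evaluate at each i in [0,4]:
  i=0: ✗ (no rhs in [0,1])
  i=1: ✗ (lhs fails at k=1 before rhs at j=2)
  i=2: ✓ (rhs at j=2)
  i=3: ✓ (rhs at j=3)
  i=4: ✓ (rhs at j=4)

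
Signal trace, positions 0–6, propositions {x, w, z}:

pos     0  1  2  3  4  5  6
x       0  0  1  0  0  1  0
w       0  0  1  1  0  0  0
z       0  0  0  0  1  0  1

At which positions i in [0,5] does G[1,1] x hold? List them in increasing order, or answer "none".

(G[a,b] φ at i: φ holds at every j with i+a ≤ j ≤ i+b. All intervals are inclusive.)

Evaluate at each i in [0,5]:
  i=0: ✗ (fails at j=1)
  i=1: ✓ (all of [2,2])
  i=2: ✗ (fails at j=3)
  i=3: ✗ (fails at j=4)
  i=4: ✓ (all of [5,5])
  i=5: ✗ (fails at j=6)

1, 4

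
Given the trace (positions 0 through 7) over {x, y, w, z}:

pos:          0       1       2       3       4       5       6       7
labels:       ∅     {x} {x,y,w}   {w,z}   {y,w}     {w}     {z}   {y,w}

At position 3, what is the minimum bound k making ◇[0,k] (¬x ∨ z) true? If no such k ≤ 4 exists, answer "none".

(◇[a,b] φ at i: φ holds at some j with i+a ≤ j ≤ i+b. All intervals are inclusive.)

0

Scan j = 3,4,… for (¬x ∨ z):
  j=3: holds
First hit at j=3, so smallest k = 3-3 = 0.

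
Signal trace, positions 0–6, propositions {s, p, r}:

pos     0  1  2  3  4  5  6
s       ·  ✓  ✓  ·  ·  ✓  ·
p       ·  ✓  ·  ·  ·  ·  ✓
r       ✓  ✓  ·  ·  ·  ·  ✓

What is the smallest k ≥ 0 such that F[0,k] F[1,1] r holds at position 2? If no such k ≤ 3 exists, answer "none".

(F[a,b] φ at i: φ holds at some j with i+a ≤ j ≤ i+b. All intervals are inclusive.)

Scan j = 2,3,… for F[1,1] r:
  j=2: fails
  j=3: fails
  j=4: fails
  j=5: holds
First hit at j=5, so smallest k = 5-2 = 3.

3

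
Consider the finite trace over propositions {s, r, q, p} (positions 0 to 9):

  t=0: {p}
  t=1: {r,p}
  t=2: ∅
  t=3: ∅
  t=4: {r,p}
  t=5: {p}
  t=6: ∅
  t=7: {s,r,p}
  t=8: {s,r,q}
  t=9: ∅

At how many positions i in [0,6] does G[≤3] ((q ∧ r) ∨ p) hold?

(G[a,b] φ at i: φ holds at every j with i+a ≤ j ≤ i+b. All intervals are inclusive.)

0

Evaluate at each i in [0,6]:
  i=0: ✗ (fails at j=2)
  i=1: ✗ (fails at j=2)
  i=2: ✗ (fails at j=2)
  i=3: ✗ (fails at j=3)
  i=4: ✗ (fails at j=6)
  i=5: ✗ (fails at j=6)
  i=6: ✗ (fails at j=6)
Positions where it holds: {} → 0.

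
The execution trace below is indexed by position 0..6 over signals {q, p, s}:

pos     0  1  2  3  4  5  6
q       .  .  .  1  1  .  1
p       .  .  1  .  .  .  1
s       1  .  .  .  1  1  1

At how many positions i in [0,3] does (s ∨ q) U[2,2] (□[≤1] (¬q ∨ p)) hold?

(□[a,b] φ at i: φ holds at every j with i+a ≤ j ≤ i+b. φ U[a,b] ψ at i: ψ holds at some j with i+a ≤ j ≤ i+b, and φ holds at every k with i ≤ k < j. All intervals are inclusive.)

Evaluate at each i in [0,3]:
  i=0: ✗ (no rhs in [2,2])
  i=1: ✗ (no rhs in [3,3])
  i=2: ✗ (no rhs in [4,4])
  i=3: ✓ (rhs at j=5; lhs holds on [3,4])
Positions where it holds: {3} → 1.

1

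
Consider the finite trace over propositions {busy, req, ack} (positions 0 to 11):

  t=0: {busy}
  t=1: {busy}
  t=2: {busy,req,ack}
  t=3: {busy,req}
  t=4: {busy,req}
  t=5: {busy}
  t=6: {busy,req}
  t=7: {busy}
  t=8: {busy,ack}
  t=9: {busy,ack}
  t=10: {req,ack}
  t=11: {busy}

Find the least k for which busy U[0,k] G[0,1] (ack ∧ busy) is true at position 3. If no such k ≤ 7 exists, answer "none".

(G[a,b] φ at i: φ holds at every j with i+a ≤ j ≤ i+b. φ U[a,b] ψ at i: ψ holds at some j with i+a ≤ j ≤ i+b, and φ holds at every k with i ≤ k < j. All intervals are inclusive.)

Need earliest j ≥ 3 with G[0,1] (ack ∧ busy), and busy at every k in [3,j-1].
  j=3: rhs fails.
  j=4: rhs fails.
  j=5: rhs fails.
  j=6: rhs fails.
  j=7: rhs fails.
  j=8: rhs holds; lhs holds on [3,7]. k = 5.

5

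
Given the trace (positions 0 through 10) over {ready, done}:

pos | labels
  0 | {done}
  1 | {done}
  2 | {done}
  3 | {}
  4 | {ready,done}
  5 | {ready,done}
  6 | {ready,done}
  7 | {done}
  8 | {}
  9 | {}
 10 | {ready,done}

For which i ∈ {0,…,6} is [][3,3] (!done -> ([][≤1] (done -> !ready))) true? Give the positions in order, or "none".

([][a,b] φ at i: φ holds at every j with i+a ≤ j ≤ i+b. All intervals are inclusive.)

Evaluate at each i in [0,6]:
  i=0: ✗ (fails at j=3)
  i=1: ✓ (all of [4,4])
  i=2: ✓ (all of [5,5])
  i=3: ✓ (all of [6,6])
  i=4: ✓ (all of [7,7])
  i=5: ✓ (all of [8,8])
  i=6: ✗ (fails at j=9)

1, 2, 3, 4, 5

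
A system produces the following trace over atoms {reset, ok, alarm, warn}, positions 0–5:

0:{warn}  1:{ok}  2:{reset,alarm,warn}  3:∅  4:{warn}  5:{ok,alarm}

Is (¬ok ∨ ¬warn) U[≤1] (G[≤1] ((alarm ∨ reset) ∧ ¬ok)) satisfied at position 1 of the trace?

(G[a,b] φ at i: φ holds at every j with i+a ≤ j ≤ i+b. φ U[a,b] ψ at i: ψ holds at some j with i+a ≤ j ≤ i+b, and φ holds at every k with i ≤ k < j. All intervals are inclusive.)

Need some j in [1,2] with G[≤1] ((alarm ∨ reset) ∧ ¬ok), and (¬ok ∨ ¬warn) at every k in [1,j-1].
  j=1: G[≤1] ((alarm ∨ reset) ∧ ¬ok) — fails at 1.
  j=2: G[≤1] ((alarm ∨ reset) ∧ ¬ok) — fails at 3.
No j in the window works → until fails.

No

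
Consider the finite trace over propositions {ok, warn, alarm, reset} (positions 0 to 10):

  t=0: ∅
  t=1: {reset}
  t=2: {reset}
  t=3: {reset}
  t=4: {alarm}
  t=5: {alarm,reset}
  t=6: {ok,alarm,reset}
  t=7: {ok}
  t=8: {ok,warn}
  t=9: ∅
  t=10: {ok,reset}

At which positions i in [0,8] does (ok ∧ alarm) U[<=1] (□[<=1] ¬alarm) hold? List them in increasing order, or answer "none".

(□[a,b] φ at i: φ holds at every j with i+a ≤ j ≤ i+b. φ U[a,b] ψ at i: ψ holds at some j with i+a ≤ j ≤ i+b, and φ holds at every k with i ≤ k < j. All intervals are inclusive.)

Evaluate at each i in [0,8]:
  i=0: ✓ (rhs at j=0)
  i=1: ✓ (rhs at j=1)
  i=2: ✓ (rhs at j=2)
  i=3: ✗ (no rhs in [3,4])
  i=4: ✗ (no rhs in [4,5])
  i=5: ✗ (no rhs in [5,6])
  i=6: ✓ (rhs at j=7; lhs holds on [6,6])
  i=7: ✓ (rhs at j=7)
  i=8: ✓ (rhs at j=8)

0, 1, 2, 6, 7, 8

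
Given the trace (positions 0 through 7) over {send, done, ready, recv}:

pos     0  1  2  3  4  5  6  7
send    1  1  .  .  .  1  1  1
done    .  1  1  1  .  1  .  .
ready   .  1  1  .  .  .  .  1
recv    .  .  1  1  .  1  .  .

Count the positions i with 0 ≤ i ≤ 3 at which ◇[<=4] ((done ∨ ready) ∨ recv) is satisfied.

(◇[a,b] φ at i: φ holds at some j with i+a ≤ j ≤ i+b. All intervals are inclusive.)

Evaluate at each i in [0,3]:
  i=0: ✓ (witness j=1)
  i=1: ✓ (witness j=1)
  i=2: ✓ (witness j=2)
  i=3: ✓ (witness j=3)
Positions where it holds: {0, 1, 2, 3} → 4.

4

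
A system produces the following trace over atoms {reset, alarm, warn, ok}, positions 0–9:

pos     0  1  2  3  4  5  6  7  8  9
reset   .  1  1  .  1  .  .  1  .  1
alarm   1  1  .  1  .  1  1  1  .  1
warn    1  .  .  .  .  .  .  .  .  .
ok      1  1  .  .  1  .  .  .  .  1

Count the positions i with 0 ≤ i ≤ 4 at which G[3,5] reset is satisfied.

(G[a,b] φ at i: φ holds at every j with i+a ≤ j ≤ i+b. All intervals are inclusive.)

0

Evaluate at each i in [0,4]:
  i=0: ✗ (fails at j=3)
  i=1: ✗ (fails at j=5)
  i=2: ✗ (fails at j=5)
  i=3: ✗ (fails at j=6)
  i=4: ✗ (fails at j=8)
Positions where it holds: {} → 0.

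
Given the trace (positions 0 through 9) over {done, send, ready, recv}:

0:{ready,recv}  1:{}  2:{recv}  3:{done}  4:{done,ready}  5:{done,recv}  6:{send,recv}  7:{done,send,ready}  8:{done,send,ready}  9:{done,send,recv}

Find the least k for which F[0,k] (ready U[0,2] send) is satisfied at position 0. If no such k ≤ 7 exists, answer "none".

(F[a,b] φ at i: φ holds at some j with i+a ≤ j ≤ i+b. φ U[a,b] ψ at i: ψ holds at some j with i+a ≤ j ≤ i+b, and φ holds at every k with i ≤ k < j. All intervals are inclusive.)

6

Scan j = 0,1,… for (ready U[0,2] send):
  j=0: fails
  j=1: fails
  j=2: fails
  j=3: fails
  j=4: fails
  j=5: fails
  j=6: holds
First hit at j=6, so smallest k = 6-0 = 6.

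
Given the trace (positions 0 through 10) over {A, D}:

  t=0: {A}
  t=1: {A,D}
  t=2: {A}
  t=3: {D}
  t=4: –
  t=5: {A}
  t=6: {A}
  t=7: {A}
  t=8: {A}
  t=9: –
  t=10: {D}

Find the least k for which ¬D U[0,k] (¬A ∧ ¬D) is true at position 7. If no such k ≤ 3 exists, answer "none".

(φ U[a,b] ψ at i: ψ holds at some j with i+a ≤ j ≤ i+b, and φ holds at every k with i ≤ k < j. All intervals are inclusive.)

Need earliest j ≥ 7 with (¬A ∧ ¬D), and ¬D at every k in [7,j-1].
  j=7: rhs fails.
  j=8: rhs fails.
  j=9: rhs holds; lhs holds on [7,8]. k = 2.

2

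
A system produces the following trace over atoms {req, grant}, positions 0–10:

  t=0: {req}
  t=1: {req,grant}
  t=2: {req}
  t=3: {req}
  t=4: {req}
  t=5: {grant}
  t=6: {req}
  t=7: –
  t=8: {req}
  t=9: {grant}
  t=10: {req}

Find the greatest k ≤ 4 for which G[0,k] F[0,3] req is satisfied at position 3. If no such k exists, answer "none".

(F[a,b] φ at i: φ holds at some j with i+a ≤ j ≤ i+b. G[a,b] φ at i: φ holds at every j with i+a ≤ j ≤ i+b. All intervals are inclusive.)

4

F[0,3] req must hold from j=3 onward; find where it first fails.
  j=3: holds
  j=4: holds
  j=5: holds
  j=6: holds
  j=7: holds
Holds through j=7; largest k = 4.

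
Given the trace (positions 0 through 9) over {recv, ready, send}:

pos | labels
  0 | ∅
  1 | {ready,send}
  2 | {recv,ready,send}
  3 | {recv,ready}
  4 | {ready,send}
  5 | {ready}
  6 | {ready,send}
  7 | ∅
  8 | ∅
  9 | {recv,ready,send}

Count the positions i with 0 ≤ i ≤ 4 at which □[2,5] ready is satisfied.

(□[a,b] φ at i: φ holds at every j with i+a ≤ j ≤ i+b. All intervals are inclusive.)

2

Evaluate at each i in [0,4]:
  i=0: ✓ (all of [2,5])
  i=1: ✓ (all of [3,6])
  i=2: ✗ (fails at j=7)
  i=3: ✗ (fails at j=7)
  i=4: ✗ (fails at j=7)
Positions where it holds: {0, 1} → 2.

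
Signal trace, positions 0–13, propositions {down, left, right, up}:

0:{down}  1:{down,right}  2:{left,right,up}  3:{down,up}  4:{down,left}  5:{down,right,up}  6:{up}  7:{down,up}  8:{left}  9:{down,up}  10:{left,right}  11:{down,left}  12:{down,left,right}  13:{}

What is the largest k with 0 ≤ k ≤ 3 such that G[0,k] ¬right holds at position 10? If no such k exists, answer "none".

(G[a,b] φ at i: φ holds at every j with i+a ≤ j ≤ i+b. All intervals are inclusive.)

¬right must hold from j=10 onward; find where it first fails.
  j=10: fails → no k works.

none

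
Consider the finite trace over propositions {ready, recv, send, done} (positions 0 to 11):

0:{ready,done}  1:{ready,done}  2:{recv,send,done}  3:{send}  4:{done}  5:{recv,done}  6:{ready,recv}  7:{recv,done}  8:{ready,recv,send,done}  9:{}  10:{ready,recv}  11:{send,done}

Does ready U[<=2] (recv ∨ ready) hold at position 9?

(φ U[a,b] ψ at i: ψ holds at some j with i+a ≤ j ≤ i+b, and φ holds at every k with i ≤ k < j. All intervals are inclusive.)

Need some j in [9,11] with (recv ∨ ready), and ready at every k in [9,j-1].
  j=9: (recv ∨ ready) false.
  j=10: (recv ∨ ready) holds, but ready fails at k=9 → not this j.
  j=11: (recv ∨ ready) false.
No j in the window works → until fails.

Does not hold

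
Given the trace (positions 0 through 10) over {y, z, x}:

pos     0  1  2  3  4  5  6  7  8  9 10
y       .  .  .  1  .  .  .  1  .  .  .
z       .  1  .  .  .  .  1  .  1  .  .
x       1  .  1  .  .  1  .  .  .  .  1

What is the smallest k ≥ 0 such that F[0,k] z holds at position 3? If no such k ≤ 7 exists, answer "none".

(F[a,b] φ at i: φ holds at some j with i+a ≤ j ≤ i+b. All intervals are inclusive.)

Scan j = 3,4,… for z:
  j=3: fails
  j=4: fails
  j=5: fails
  j=6: holds
First hit at j=6, so smallest k = 6-3 = 3.

3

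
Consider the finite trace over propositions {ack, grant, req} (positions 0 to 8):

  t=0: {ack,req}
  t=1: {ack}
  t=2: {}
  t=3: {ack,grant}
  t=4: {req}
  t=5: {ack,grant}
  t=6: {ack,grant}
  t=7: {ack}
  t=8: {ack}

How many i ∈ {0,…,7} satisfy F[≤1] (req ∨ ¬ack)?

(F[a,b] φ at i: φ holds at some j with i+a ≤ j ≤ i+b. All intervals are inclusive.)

Evaluate at each i in [0,7]:
  i=0: ✓ (witness j=0)
  i=1: ✓ (witness j=2)
  i=2: ✓ (witness j=2)
  i=3: ✓ (witness j=4)
  i=4: ✓ (witness j=4)
  i=5: ✗ (none in [5,6])
  i=6: ✗ (none in [6,7])
  i=7: ✗ (none in [7,8])
Positions where it holds: {0, 1, 2, 3, 4} → 5.

5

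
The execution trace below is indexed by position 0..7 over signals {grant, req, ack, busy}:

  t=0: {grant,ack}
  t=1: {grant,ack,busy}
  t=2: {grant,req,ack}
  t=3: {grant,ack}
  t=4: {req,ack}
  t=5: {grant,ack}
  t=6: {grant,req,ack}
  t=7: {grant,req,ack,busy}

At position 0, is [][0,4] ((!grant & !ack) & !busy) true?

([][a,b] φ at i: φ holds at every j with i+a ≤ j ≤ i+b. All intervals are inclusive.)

Check ((!grant & !ack) & !busy) at every j in [0,4]:
  j=0: false
  j=1: false
  j=2: false
  j=3: false
  j=4: false
Fails at j=0 → formula fails.

False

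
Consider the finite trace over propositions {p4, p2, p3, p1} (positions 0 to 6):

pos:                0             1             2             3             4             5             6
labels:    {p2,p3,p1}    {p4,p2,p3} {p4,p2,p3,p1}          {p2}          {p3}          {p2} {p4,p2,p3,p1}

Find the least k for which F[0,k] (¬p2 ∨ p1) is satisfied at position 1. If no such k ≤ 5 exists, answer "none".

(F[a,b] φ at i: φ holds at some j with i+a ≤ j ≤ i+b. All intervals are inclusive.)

Scan j = 1,2,… for (¬p2 ∨ p1):
  j=1: fails
  j=2: holds
First hit at j=2, so smallest k = 2-1 = 1.

1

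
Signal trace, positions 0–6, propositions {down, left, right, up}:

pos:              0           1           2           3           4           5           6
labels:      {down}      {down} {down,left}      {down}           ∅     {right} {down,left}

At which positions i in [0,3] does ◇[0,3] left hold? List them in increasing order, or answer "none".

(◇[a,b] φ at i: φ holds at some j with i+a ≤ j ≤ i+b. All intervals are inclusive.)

0, 1, 2, 3

Evaluate at each i in [0,3]:
  i=0: ✓ (witness j=2)
  i=1: ✓ (witness j=2)
  i=2: ✓ (witness j=2)
  i=3: ✓ (witness j=6)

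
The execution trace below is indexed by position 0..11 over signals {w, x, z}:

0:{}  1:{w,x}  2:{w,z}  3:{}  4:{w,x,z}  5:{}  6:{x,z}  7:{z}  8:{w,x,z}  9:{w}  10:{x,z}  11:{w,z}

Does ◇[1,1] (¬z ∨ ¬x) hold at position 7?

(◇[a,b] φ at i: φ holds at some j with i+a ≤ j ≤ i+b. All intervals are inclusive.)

Does not hold

Check (¬z ∨ ¬x) at each j in [8,8]:
  j=8: false
No position in the window satisfies it → formula fails.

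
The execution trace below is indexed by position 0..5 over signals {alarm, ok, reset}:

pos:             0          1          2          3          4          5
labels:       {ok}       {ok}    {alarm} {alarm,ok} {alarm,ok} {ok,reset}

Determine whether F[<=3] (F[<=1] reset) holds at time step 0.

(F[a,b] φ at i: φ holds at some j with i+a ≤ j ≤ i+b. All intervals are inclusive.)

No

Check F[<=1] reset at each j in [0,3]:
  j=0: fails (none in [0,1])
  j=1: fails (none in [1,2])
  j=2: fails (none in [2,3])
  j=3: fails (none in [3,4])
No position in the window satisfies it → formula fails.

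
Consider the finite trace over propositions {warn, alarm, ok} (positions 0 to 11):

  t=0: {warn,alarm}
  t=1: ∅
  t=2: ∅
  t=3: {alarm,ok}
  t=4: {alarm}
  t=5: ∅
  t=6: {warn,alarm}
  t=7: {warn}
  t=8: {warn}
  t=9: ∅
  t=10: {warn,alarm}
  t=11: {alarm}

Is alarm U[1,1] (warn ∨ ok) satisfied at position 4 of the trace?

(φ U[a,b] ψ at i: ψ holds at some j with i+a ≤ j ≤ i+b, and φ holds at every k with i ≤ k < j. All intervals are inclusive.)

False

Need some j in [5,5] with (warn ∨ ok), and alarm at every k in [4,j-1].
  j=5: (warn ∨ ok) false.
No j in the window works → until fails.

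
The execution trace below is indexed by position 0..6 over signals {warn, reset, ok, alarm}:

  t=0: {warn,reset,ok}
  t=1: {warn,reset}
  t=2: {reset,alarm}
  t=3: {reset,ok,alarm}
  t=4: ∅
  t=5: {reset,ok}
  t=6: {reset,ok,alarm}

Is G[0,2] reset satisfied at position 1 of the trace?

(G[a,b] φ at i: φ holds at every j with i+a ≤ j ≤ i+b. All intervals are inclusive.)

Check reset at every j in [1,3]:
  j=1: true
  j=2: true
  j=3: true
All positions satisfy it → formula holds.

True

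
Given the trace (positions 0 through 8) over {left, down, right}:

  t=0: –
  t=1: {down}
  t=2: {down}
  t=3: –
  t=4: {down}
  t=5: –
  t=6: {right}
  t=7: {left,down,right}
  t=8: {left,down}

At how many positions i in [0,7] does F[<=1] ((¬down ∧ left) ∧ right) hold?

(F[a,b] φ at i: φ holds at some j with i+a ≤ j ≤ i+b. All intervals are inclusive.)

Evaluate at each i in [0,7]:
  i=0: ✗ (none in [0,1])
  i=1: ✗ (none in [1,2])
  i=2: ✗ (none in [2,3])
  i=3: ✗ (none in [3,4])
  i=4: ✗ (none in [4,5])
  i=5: ✗ (none in [5,6])
  i=6: ✗ (none in [6,7])
  i=7: ✗ (none in [7,8])
Positions where it holds: {} → 0.

0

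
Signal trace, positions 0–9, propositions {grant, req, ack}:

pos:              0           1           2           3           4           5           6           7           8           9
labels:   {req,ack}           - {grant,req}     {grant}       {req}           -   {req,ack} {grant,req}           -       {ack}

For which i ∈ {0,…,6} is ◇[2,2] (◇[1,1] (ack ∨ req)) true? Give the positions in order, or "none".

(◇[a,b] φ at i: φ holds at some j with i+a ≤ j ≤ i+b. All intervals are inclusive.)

Evaluate at each i in [0,6]:
  i=0: ✗ (none in [2,2])
  i=1: ✓ (witness j=3)
  i=2: ✗ (none in [4,4])
  i=3: ✓ (witness j=5)
  i=4: ✓ (witness j=6)
  i=5: ✗ (none in [7,7])
  i=6: ✓ (witness j=8)

1, 3, 4, 6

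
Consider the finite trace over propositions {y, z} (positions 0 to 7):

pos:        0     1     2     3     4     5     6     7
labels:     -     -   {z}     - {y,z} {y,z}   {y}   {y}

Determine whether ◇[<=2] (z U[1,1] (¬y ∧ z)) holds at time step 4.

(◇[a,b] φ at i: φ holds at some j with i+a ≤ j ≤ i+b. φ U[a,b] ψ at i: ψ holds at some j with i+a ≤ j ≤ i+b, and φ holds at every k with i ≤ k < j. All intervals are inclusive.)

No

Check (z U[1,1] (¬y ∧ z)) at each j in [4,6]:
  j=4: fails
  j=5: fails
  j=6: fails
No position in the window satisfies it → formula fails.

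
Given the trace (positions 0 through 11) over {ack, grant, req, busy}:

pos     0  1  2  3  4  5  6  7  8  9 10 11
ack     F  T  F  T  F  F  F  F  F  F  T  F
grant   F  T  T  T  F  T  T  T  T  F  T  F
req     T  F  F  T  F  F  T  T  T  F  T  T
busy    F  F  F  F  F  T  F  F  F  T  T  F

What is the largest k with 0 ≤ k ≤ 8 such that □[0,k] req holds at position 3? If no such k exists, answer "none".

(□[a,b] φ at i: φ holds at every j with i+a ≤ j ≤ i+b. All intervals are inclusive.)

0

req must hold from j=3 onward; find where it first fails.
  j=3: holds
  j=4: fails
Holds on [3,3], so largest k = 0.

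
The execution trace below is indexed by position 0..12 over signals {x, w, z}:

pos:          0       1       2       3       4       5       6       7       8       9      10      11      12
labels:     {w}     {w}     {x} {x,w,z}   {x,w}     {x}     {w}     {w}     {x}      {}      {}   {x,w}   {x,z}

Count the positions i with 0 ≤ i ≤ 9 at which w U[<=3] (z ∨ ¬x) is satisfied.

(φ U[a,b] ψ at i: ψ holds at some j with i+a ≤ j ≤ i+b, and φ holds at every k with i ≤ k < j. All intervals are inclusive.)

Evaluate at each i in [0,9]:
  i=0: ✓ (rhs at j=0)
  i=1: ✓ (rhs at j=1)
  i=2: ✗ (lhs fails at k=2 before rhs at j=3)
  i=3: ✓ (rhs at j=3)
  i=4: ✗ (lhs fails at k=5 before rhs at j=6)
  i=5: ✗ (lhs fails at k=5 before rhs at j=6)
  i=6: ✓ (rhs at j=6)
  i=7: ✓ (rhs at j=7)
  i=8: ✗ (lhs fails at k=8 before rhs at j=9)
  i=9: ✓ (rhs at j=9)
Positions where it holds: {0, 1, 3, 6, 7, 9} → 6.

6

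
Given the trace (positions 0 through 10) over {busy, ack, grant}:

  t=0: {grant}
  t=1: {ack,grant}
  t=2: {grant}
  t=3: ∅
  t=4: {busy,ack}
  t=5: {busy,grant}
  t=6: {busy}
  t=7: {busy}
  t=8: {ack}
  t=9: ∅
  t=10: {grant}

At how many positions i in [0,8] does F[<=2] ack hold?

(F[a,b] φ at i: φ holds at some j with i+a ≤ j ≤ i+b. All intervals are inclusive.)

8

Evaluate at each i in [0,8]:
  i=0: ✓ (witness j=1)
  i=1: ✓ (witness j=1)
  i=2: ✓ (witness j=4)
  i=3: ✓ (witness j=4)
  i=4: ✓ (witness j=4)
  i=5: ✗ (none in [5,7])
  i=6: ✓ (witness j=8)
  i=7: ✓ (witness j=8)
  i=8: ✓ (witness j=8)
Positions where it holds: {0, 1, 2, 3, 4, 6, 7, 8} → 8.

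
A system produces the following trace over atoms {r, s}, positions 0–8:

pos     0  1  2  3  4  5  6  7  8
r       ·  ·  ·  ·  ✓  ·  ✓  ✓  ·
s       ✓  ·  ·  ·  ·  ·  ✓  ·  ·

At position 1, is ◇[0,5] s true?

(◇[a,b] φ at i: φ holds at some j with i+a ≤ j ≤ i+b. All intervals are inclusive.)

True

Check s at each j in [1,6]:
  j=1: false
  j=2: false
  j=3: false
  j=4: false
  j=5: false
  j=6: true
Found at j=6 → formula holds.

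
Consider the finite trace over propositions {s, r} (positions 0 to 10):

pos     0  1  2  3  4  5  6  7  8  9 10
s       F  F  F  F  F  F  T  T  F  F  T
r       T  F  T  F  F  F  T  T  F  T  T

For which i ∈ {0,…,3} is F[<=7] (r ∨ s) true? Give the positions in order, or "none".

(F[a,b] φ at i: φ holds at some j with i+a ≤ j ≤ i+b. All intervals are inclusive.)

Evaluate at each i in [0,3]:
  i=0: ✓ (witness j=0)
  i=1: ✓ (witness j=2)
  i=2: ✓ (witness j=2)
  i=3: ✓ (witness j=6)

0, 1, 2, 3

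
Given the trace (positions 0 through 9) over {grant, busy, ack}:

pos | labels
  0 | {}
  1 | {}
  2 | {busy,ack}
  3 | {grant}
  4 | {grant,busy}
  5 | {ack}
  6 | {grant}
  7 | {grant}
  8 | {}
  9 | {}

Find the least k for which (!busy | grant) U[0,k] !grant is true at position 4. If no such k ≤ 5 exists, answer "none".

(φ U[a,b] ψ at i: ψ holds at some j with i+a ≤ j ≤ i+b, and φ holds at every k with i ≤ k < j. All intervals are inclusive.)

Need earliest j ≥ 4 with !grant, and (!busy | grant) at every k in [4,j-1].
  j=4: rhs fails.
  j=5: rhs holds; lhs holds on [4,4]. k = 1.

1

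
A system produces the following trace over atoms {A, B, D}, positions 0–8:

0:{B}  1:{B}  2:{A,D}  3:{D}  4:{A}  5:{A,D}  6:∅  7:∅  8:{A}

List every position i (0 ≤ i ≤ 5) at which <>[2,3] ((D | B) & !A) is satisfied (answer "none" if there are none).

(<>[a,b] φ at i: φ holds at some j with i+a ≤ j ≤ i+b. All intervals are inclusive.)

Evaluate at each i in [0,5]:
  i=0: ✓ (witness j=3)
  i=1: ✓ (witness j=3)
  i=2: ✗ (none in [4,5])
  i=3: ✗ (none in [5,6])
  i=4: ✗ (none in [6,7])
  i=5: ✗ (none in [7,8])

0, 1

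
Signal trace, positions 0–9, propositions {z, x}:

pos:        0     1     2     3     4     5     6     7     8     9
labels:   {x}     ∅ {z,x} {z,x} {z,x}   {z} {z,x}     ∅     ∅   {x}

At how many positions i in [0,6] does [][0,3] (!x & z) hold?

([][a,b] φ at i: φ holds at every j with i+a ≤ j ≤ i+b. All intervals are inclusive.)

0

Evaluate at each i in [0,6]:
  i=0: ✗ (fails at j=0)
  i=1: ✗ (fails at j=1)
  i=2: ✗ (fails at j=2)
  i=3: ✗ (fails at j=3)
  i=4: ✗ (fails at j=4)
  i=5: ✗ (fails at j=6)
  i=6: ✗ (fails at j=6)
Positions where it holds: {} → 0.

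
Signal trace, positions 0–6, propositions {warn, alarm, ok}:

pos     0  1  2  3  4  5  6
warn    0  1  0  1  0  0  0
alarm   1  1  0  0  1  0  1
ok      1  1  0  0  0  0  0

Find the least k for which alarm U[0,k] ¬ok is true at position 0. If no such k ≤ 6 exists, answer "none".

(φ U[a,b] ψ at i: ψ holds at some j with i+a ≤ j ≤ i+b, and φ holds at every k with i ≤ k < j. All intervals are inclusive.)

2

Need earliest j ≥ 0 with ¬ok, and alarm at every k in [0,j-1].
  j=0: rhs fails.
  j=1: rhs fails.
  j=2: rhs holds; lhs holds on [0,1]. k = 2.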